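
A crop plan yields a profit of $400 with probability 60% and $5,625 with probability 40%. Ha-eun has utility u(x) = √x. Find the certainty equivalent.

$1,764

E[u] = 0.6·√400 + 0.4·√5625 = 0.6·20 + 0.4·75 = 42
CE = (42)² = 1764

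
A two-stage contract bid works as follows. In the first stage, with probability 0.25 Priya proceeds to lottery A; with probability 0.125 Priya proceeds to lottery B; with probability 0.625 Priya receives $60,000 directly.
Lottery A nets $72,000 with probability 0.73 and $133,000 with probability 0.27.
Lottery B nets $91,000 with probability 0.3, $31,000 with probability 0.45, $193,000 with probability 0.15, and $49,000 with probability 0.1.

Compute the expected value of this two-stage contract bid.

$69,005

EV(A) = 0.73 × 72000 + 0.27 × 133000 = 52560 + 35910 = 88470
EV(B) = 0.3 × 91000 + 0.45 × 31000 + 0.15 × 193000 + 0.1 × 49000 = 27300 + 13950 + 28950 + 4900 = 75100
Branch C: 60000 (certain)
Overall = 0.25 × 88470 + 0.125 × 75100 + 0.625 × 60000 = 22117.5 + 9387.5 + 37500 = 69005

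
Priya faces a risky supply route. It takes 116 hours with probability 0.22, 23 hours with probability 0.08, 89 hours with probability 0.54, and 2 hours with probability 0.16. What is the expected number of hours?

75.74 hours

EV = 0.22 × 116 + 0.08 × 23 + 0.54 × 89 + 0.16 × 2 = 25.52 + 1.84 + 48.06 + 0.32 = 75.74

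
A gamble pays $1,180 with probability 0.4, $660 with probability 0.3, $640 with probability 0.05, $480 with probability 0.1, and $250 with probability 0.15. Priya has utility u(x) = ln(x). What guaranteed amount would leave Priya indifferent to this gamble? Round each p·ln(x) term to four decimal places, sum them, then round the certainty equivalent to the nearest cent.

E[u] = 0.4·ln(1180) + 0.3·ln(660) + 0.05·ln(640) + 0.1·ln(480) + 0.15·ln(250) = 2.8293 + 1.9477 + 0.3231 + 0.6174 + 0.8282 = 6.5457
CE = e^6.5457 ≈ 696.24

$696.24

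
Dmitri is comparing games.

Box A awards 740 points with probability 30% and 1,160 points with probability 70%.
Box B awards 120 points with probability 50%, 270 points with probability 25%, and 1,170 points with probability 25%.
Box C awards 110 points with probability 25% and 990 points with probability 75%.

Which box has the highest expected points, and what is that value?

Box A (1,034 points)

Box A = 0.3 × 740 + 0.7 × 1160 = 222 + 812 = 1034
Box B = 0.5 × 120 + 0.25 × 270 + 0.25 × 1170 = 60 + 67.5 + 292.5 = 420
Box C = 0.25 × 110 + 0.75 × 990 = 27.5 + 742.5 = 770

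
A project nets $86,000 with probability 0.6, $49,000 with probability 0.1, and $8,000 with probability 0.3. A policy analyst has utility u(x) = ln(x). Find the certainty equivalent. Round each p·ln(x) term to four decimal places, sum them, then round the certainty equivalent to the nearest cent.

$39,874.81

E[u] = 0.6·ln(86000) + 0.1·ln(49000) + 0.3·ln(8000) = 6.8173 + 1.0800 + 2.6962 = 10.5935
CE = e^10.5935 ≈ 39874.81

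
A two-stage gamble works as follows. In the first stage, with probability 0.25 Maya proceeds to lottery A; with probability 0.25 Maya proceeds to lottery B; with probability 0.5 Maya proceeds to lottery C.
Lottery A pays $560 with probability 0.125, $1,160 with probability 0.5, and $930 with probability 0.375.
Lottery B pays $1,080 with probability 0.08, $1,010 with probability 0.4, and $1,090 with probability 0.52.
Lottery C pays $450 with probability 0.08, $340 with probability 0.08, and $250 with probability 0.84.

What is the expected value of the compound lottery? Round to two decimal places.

EV(A) = 0.125 × 560 + 0.5 × 1160 + 0.375 × 930 = 70 + 580 + 348.75 = 998.75
EV(B) = 0.08 × 1080 + 0.4 × 1010 + 0.52 × 1090 = 86.4 + 404 + 566.8 = 1057.2
EV(C) = 0.08 × 450 + 0.08 × 340 + 0.84 × 250 = 36 + 27.2 + 210 = 273.2
Overall = 0.25 × 998.75 + 0.25 × 1057.2 + 0.5 × 273.2 = 249.6875 + 264.3 + 136.6 = 650.5875

$650.59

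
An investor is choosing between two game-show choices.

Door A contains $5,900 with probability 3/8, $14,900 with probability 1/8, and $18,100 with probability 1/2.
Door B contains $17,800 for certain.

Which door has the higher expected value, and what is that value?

Door A = 3/8 × 5900 + 1/8 × 14900 + 1/2 × 18100 = 2212.5 + 1862.5 + 9050 = 13125
Door B: 17800 (certain)

Door B ($17,800)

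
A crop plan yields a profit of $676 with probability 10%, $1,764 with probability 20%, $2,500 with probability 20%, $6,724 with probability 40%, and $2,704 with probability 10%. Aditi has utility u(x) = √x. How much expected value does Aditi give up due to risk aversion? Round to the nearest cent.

$399.40

E[u] = 0.1·√676 + 0.2·√1764 + 0.2·√2500 + 0.4·√6724 + 0.1·√2704 = 0.1·26 + 0.2·42 + 0.2·50 + 0.4·82 + 0.1·52 = 59
CE = (59)² = 3481
Risk premium = EV − CE = 3880.4 − 3481 = 399.4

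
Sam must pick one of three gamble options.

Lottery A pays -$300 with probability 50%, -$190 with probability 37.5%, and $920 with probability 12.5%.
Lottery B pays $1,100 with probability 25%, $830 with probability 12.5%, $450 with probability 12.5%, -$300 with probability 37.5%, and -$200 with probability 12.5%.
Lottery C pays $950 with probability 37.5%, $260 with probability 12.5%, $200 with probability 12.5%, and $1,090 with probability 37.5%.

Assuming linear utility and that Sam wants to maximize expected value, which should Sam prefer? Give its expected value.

Lottery A = 0.5 × (-300) + 0.375 × (-190) + 0.125 × 920 = -150 − 71.25 + 115 = -106.25
Lottery B = 0.25 × 1100 + 0.125 × 830 + 0.125 × 450 + 0.375 × (-300) + 0.125 × (-200) = 275 + 103.75 + 56.25 − 112.5 − 25 = 297.5
Lottery C = 0.375 × 950 + 0.125 × 260 + 0.125 × 200 + 0.375 × 1090 = 356.25 + 32.5 + 25 + 408.75 = 822.5

Lottery C ($822.50)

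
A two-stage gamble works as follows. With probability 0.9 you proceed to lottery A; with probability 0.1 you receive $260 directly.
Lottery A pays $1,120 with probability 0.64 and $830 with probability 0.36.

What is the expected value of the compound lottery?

EV(A) = 0.64 × 1120 + 0.36 × 830 = 716.8 + 298.8 = 1015.6
Branch B: 260 (certain)
Overall = 0.9 × 1015.6 + 0.1 × 260 = 914.04 + 26 = 940.04

$940.04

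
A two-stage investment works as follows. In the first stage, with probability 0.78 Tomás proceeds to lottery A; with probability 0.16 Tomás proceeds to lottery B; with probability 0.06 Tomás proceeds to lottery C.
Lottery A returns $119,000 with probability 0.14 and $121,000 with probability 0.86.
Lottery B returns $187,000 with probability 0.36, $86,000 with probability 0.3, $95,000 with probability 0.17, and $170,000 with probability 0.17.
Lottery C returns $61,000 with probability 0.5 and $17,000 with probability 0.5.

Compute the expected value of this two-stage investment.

EV(A) = 0.14 × 119000 + 0.86 × 121000 = 16660 + 104060 = 120720
EV(B) = 0.36 × 187000 + 0.3 × 86000 + 0.17 × 95000 + 0.17 × 170000 = 67320 + 25800 + 16150 + 28900 = 138170
EV(C) = 0.5 × 61000 + 0.5 × 17000 = 30500 + 8500 = 39000
Overall = 0.78 × 120720 + 0.16 × 138170 + 0.06 × 39000 = 94161.6 + 22107.2 + 2340 = 118608.8

$118,608.80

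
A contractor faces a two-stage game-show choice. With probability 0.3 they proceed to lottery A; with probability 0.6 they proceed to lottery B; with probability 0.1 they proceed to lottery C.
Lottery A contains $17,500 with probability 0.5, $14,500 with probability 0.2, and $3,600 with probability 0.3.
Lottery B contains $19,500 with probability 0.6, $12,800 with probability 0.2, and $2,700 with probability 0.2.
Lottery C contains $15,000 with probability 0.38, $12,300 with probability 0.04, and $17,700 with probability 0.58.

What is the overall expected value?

$14,344.80

EV(A) = 0.5 × 17500 + 0.2 × 14500 + 0.3 × 3600 = 8750 + 2900 + 1080 = 12730
EV(B) = 0.6 × 19500 + 0.2 × 12800 + 0.2 × 2700 = 11700 + 2560 + 540 = 14800
EV(C) = 0.38 × 15000 + 0.04 × 12300 + 0.58 × 17700 = 5700 + 492 + 10266 = 16458
Overall = 0.3 × 12730 + 0.6 × 14800 + 0.1 × 16458 = 3819 + 8880 + 1645.8 = 14344.8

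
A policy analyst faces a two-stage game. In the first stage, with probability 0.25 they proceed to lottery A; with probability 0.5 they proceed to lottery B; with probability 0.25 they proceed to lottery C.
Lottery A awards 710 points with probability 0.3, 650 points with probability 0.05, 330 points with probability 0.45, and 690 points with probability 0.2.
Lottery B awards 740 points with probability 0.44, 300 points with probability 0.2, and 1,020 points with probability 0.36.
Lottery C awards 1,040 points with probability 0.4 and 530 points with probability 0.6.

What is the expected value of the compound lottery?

EV(A) = 0.3 × 710 + 0.05 × 650 + 0.45 × 330 + 0.2 × 690 = 213 + 32.5 + 148.5 + 138 = 532
EV(B) = 0.44 × 740 + 0.2 × 300 + 0.36 × 1020 = 325.6 + 60 + 367.2 = 752.8
EV(C) = 0.4 × 1040 + 0.6 × 530 = 416 + 318 = 734
Overall = 0.25 × 532 + 0.5 × 752.8 + 0.25 × 734 = 133 + 376.4 + 183.5 = 692.9

692.9 points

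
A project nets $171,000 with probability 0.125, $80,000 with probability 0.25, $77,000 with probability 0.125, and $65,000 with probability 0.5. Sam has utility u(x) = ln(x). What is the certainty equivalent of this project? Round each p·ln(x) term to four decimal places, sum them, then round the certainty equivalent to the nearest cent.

E[u] = 0.125·ln(171000) + 0.25·ln(80000) + 0.125·ln(77000) + 0.5·ln(65000) = 1.5062 + 2.8224 + 1.4064 + 5.5411 = 11.2761
CE = e^11.2761 ≈ 78912.90

$78,912.90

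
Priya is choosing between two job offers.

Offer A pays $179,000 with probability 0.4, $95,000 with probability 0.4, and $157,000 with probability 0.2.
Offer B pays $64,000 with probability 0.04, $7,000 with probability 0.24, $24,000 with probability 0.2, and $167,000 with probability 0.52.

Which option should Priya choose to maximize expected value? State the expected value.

Offer A ($141,000)

Offer A = 0.4 × 179000 + 0.4 × 95000 + 0.2 × 157000 = 71600 + 38000 + 31400 = 141000
Offer B = 0.04 × 64000 + 0.24 × 7000 + 0.2 × 24000 + 0.52 × 167000 = 2560 + 1680 + 4800 + 86840 = 95880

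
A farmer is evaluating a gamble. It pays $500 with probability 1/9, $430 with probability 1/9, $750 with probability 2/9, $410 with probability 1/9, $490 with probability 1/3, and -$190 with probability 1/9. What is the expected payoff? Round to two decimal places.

$457.78

EV = 1/9 × 500 + 1/9 × 430 + 2/9 × 750 + 1/9 × 410 + 1/3 × 490 + 1/9 × (-190) = 55.5556 + 47.7778 + 166.6667 + 45.5556 + 163.3333 − 21.1111 = 457.7778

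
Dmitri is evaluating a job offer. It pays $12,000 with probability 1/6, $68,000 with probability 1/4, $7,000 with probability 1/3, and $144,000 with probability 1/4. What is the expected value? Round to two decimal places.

$57,333.33

EV = 1/6 × 12000 + 1/4 × 68000 + 1/3 × 7000 + 1/4 × 144000 = 2000 + 17000 + 2333.3333 + 36000 = 57333.3333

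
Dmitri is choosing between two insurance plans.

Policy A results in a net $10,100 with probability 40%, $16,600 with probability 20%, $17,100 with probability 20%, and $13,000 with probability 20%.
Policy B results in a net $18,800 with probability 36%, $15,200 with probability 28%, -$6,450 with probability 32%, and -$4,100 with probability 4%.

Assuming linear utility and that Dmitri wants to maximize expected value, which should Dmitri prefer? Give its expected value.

Policy A = 0.4 × 10100 + 0.2 × 16600 + 0.2 × 17100 + 0.2 × 13000 = 4040 + 3320 + 3420 + 2600 = 13380
Policy B = 0.36 × 18800 + 0.28 × 15200 + 0.32 × (-6450) + 0.04 × (-4100) = 6768 + 4256 − 2064 − 164 = 8796

Policy A ($13,380)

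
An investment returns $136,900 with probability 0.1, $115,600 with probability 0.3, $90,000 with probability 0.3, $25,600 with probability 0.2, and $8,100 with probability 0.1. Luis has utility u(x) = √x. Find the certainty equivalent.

E[u] = 0.1·√136900 + 0.3·√115600 + 0.3·√90000 + 0.2·√25600 + 0.1·√8100 = 0.1·370 + 0.3·340 + 0.3·300 + 0.2·160 + 0.1·90 = 270
CE = (270)² = 72900

$72,900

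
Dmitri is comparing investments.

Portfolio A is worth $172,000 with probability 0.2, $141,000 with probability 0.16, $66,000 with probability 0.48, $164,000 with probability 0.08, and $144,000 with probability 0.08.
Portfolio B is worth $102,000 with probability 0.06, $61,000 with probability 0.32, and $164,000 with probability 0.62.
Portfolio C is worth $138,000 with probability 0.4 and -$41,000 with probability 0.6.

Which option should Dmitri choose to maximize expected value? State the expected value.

Portfolio A = 0.2 × 172000 + 0.16 × 141000 + 0.48 × 66000 + 0.08 × 164000 + 0.08 × 144000 = 34400 + 22560 + 31680 + 13120 + 11520 = 113280
Portfolio B = 0.06 × 102000 + 0.32 × 61000 + 0.62 × 164000 = 6120 + 19520 + 101680 = 127320
Portfolio C = 0.4 × 138000 + 0.6 × (-41000) = 55200 − 24600 = 30600

Portfolio B ($127,320)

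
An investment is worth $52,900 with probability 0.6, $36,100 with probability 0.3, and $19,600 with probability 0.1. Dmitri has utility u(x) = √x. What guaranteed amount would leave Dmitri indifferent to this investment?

$43,681

E[u] = 0.6·√52900 + 0.3·√36100 + 0.1·√19600 = 0.6·230 + 0.3·190 + 0.1·140 = 209
CE = (209)² = 43681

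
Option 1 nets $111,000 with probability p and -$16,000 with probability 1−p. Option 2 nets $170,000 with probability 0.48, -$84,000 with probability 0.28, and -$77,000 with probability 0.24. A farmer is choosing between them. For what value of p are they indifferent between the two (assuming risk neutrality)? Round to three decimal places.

EV(Option 2) = 0.48 × 170000 + 0.28 × (-84000) + 0.24 × (-77000) = 81600 − 23520 − 18480 = 39600
p·111000 + (1−p)·(-16000) = 39600
127000p − 16000 = 39600
p = (39600 + 16000) / 127000

p = 0.438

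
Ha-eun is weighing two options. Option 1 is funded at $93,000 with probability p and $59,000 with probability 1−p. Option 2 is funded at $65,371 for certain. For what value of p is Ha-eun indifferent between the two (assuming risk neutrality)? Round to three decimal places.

p = 0.187

p·93000 + (1−p)·59000 = 65371
34000p + 59000 = 65371
p = (65371 − 59000) / 34000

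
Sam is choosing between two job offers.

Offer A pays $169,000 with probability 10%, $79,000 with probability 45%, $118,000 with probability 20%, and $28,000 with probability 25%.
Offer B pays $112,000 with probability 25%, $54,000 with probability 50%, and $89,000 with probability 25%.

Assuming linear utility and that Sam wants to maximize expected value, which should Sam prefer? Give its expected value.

Offer A ($83,050)

Offer A = 0.1 × 169000 + 0.45 × 79000 + 0.2 × 118000 + 0.25 × 28000 = 16900 + 35550 + 23600 + 7000 = 83050
Offer B = 0.25 × 112000 + 0.5 × 54000 + 0.25 × 89000 = 28000 + 27000 + 22250 = 77250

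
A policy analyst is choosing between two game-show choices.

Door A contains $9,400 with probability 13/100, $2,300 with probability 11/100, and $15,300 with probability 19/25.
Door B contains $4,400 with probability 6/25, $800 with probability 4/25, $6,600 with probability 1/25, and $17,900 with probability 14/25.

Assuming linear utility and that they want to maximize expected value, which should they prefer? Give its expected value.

Door A ($13,103)

Door A = 13/100 × 9400 + 11/100 × 2300 + 19/25 × 15300 = 1222 + 253 + 11628 = 13103
Door B = 6/25 × 4400 + 4/25 × 800 + 1/25 × 6600 + 14/25 × 17900 = 1056 + 128 + 264 + 10024 = 11472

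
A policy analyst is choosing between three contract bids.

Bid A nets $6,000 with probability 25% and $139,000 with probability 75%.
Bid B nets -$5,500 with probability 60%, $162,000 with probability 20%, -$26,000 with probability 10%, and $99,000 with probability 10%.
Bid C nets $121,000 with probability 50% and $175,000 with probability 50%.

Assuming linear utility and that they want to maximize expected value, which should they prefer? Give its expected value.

Bid A = 0.25 × 6000 + 0.75 × 139000 = 1500 + 104250 = 105750
Bid B = 0.6 × (-5500) + 0.2 × 162000 + 0.1 × (-26000) + 0.1 × 99000 = -3300 + 32400 − 2600 + 9900 = 36400
Bid C = 0.5 × 121000 + 0.5 × 175000 = 60500 + 87500 = 148000

Bid C ($148,000)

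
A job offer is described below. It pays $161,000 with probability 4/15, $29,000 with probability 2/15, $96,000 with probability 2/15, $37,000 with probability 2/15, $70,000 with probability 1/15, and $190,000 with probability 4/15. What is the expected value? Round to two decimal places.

EV = 4/15 × 161000 + 2/15 × 29000 + 2/15 × 96000 + 2/15 × 37000 + 1/15 × 70000 + 4/15 × 190000 = 42933.3333 + 3866.6667 + 12800 + 4933.3333 + 4666.6667 + 50666.6667 = 119866.6667

$119,866.67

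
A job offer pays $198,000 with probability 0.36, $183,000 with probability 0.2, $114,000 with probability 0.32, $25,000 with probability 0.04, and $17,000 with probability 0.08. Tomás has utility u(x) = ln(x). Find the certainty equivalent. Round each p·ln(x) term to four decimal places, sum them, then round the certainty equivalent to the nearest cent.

E[u] = 0.36·ln(198000) + 0.2·ln(183000) + 0.32·ln(114000) + 0.04·ln(25000) + 0.08·ln(17000) = 4.3906 + 2.4234 + 3.7261 + 0.4051 + 0.7793 = 11.7245
CE = e^11.7245 ≈ 123562.21

$123,562.21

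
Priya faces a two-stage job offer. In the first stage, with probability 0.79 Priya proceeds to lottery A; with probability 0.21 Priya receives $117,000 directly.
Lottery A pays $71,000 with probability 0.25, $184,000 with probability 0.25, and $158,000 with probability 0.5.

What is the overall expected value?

EV(A) = 0.25 × 71000 + 0.25 × 184000 + 0.5 × 158000 = 17750 + 46000 + 79000 = 142750
Branch B: 117000 (certain)
Overall = 0.79 × 142750 + 0.21 × 117000 = 112772.5 + 24570 = 137342.5

$137,342.50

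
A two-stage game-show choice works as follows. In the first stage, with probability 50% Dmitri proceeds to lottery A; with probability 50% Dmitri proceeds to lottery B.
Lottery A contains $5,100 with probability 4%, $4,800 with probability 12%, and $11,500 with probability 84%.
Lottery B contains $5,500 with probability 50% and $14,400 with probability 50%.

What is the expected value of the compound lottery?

EV(A) = 0.04 × 5100 + 0.12 × 4800 + 0.84 × 11500 = 204 + 576 + 9660 = 10440
EV(B) = 0.5 × 5500 + 0.5 × 14400 = 2750 + 7200 = 9950
Overall = 0.5 × 10440 + 0.5 × 9950 = 5220 + 4975 = 10195

$10,195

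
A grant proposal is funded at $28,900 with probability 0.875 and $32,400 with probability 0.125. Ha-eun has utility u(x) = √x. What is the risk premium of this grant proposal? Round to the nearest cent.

$10.94

E[u] = 0.875·√28900 + 0.125·√32400 = 0.875·170 + 0.125·180 = 171.25
CE = (171.25)² = 29326.5625
Risk premium = EV − CE = 29337.5 − 29326.5625 = 10.9375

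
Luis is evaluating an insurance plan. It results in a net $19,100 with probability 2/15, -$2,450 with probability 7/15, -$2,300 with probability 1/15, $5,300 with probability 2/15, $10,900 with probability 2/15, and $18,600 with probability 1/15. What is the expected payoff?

$4,650

EV = 2/15 × 19100 + 7/15 × (-2450) + 1/15 × (-2300) + 2/15 × 5300 + 2/15 × 10900 + 1/15 × 18600 = 2546.6667 − 1143.3333 − 153.3333 + 706.6667 + 1453.3333 + 1240 = 4650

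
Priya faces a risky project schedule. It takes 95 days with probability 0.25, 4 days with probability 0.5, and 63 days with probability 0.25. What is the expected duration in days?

41.5 days

EV = 0.25 × 95 + 0.5 × 4 + 0.25 × 63 = 23.75 + 2 + 15.75 = 41.5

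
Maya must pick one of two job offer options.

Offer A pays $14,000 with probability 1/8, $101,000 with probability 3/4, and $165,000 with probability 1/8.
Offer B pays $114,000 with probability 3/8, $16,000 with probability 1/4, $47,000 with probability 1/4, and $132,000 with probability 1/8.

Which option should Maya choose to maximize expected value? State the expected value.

Offer A = 1/8 × 14000 + 3/4 × 101000 + 1/8 × 165000 = 1750 + 75750 + 20625 = 98125
Offer B = 3/8 × 114000 + 1/4 × 16000 + 1/4 × 47000 + 1/8 × 132000 = 42750 + 4000 + 11750 + 16500 = 75000

Offer A ($98,125)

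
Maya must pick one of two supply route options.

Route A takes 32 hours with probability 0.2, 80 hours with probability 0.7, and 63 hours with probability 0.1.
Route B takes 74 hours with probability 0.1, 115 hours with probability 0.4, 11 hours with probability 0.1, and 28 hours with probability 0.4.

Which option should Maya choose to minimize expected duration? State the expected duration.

Route A = 0.2 × 32 + 0.7 × 80 + 0.1 × 63 = 6.4 + 56 + 6.3 = 68.7
Route B = 0.1 × 74 + 0.4 × 115 + 0.1 × 11 + 0.4 × 28 = 7.4 + 46 + 1.1 + 11.2 = 65.7

Route B (65.7 hours)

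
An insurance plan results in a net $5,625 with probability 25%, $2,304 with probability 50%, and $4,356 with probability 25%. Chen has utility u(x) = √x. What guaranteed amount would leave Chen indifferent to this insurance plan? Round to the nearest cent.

E[u] = 0.25·√5625 + 0.5·√2304 + 0.25·√4356 = 0.25·75 + 0.5·48 + 0.25·66 = 59.25
CE = (59.25)² = 3510.5625

$3,510.56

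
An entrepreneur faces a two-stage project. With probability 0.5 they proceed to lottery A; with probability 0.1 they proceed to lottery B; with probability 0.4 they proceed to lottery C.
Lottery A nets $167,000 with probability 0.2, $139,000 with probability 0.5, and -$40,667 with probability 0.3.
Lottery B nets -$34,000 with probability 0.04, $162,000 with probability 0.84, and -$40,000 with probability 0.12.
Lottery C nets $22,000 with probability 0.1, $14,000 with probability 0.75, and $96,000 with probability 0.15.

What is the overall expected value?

EV(A) = 0.2 × 167000 + 0.5 × 139000 + 0.3 × (-40667) = 33400 + 69500 − 12200.1 = 90699.9
EV(B) = 0.04 × (-34000) + 0.84 × 162000 + 0.12 × (-40000) = -1360 + 136080 − 4800 = 129920
EV(C) = 0.1 × 22000 + 0.75 × 14000 + 0.15 × 96000 = 2200 + 10500 + 14400 = 27100
Overall = 0.5 × 90699.9 + 0.1 × 129920 + 0.4 × 27100 = 45349.95 + 12992 + 10840 = 69181.95

$69,181.95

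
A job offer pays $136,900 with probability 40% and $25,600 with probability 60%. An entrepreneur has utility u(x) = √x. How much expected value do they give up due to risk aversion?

E[u] = 0.4·√136900 + 0.6·√25600 = 0.4·370 + 0.6·160 = 244
CE = (244)² = 59536
Risk premium = EV − CE = 70120 − 59536 = 10584

$10,584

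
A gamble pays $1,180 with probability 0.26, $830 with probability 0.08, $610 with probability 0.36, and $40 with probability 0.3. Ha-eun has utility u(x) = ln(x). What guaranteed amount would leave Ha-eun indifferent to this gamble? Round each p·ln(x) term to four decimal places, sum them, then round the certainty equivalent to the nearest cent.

E[u] = 0.26·ln(1180) + 0.08·ln(830) + 0.36·ln(610) + 0.3·ln(40) = 1.8391 + 0.5377 + 2.3088 + 1.1067 = 5.7923
CE = e^5.7923 ≈ 327.77

$327.77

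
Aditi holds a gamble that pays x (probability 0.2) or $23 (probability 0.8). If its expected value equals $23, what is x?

x = $23

0.2·x + 0.8·23 = 23
0.2·x = 23 − 18.4 = 4.6
x = 4.6 / 0.2 = 23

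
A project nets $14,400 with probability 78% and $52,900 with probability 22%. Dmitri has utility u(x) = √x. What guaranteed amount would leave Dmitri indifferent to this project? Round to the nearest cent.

$20,793.64

E[u] = 0.78·√14400 + 0.22·√52900 = 0.78·120 + 0.22·230 = 144.2
CE = (144.2)² = 20793.64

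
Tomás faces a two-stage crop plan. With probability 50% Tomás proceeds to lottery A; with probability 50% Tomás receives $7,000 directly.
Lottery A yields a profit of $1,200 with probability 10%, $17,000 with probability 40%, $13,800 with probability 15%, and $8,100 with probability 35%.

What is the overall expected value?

$9,412.50

EV(A) = 0.1 × 1200 + 0.4 × 17000 + 0.15 × 13800 + 0.35 × 8100 = 120 + 6800 + 2070 + 2835 = 11825
Branch B: 7000 (certain)
Overall = 0.5 × 11825 + 0.5 × 7000 = 5912.5 + 3500 = 9412.5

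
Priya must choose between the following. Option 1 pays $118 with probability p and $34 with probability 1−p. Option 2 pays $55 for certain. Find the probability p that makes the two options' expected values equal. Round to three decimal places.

p·118 + (1−p)·34 = 55
84p + 34 = 55
p = (55 − 34) / 84

p = 0.250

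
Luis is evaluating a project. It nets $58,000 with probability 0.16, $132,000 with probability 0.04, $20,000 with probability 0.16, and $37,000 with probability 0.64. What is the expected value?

EV = 0.16 × 58000 + 0.04 × 132000 + 0.16 × 20000 + 0.64 × 37000 = 9280 + 5280 + 3200 + 23680 = 41440

$41,440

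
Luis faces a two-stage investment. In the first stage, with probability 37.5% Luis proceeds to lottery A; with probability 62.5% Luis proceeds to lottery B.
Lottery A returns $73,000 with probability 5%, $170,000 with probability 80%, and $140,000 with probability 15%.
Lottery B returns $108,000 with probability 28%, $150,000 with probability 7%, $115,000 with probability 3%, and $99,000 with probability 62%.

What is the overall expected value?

EV(A) = 0.05 × 73000 + 0.8 × 170000 + 0.15 × 140000 = 3650 + 136000 + 21000 = 160650
EV(B) = 0.28 × 108000 + 0.07 × 150000 + 0.03 × 115000 + 0.62 × 99000 = 30240 + 10500 + 3450 + 61380 = 105570
Overall = 0.375 × 160650 + 0.625 × 105570 = 60243.75 + 65981.25 = 126225

$126,225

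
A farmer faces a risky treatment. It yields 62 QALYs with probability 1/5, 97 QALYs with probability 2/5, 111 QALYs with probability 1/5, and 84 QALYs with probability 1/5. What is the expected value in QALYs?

EV = 1/5 × 62 + 2/5 × 97 + 1/5 × 111 + 1/5 × 84 = 12.4 + 38.8 + 22.2 + 16.8 = 90.2

90.2 QALYs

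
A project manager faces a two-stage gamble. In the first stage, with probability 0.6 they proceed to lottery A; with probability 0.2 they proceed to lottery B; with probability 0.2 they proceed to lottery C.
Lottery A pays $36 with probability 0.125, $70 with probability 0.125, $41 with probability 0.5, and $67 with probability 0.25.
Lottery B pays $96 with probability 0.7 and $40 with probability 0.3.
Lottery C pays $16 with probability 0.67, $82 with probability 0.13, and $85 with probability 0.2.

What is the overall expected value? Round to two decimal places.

$53.82

EV(A) = 0.125 × 36 + 0.125 × 70 + 0.5 × 41 + 0.25 × 67 = 4.5 + 8.75 + 20.5 + 16.75 = 50.5
EV(B) = 0.7 × 96 + 0.3 × 40 = 67.2 + 12 = 79.2
EV(C) = 0.67 × 16 + 0.13 × 82 + 0.2 × 85 = 10.72 + 10.66 + 17 = 38.38
Overall = 0.6 × 50.5 + 0.2 × 79.2 + 0.2 × 38.38 = 30.3 + 15.84 + 7.676 = 53.816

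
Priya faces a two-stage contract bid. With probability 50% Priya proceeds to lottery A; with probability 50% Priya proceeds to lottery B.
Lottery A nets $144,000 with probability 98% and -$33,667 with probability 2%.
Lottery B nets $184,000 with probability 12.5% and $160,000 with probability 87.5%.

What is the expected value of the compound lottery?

EV(A) = 0.98 × 144000 + 0.02 × (-33667) = 141120 − 673.34 = 140446.66
EV(B) = 0.125 × 184000 + 0.875 × 160000 = 23000 + 140000 = 163000
Overall = 0.5 × 140446.66 + 0.5 × 163000 = 70223.33 + 81500 = 151723.33

$151,723.33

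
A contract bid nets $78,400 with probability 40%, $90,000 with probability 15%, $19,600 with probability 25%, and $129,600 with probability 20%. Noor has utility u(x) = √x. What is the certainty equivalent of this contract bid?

E[u] = 0.4·√78400 + 0.15·√90000 + 0.25·√19600 + 0.2·√129600 = 0.4·280 + 0.15·300 + 0.25·140 + 0.2·360 = 264
CE = (264)² = 69696

$69,696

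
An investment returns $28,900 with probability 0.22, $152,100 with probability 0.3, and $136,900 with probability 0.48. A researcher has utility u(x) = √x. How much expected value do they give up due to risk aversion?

E[u] = 0.22·√28900 + 0.3·√152100 + 0.48·√136900 = 0.22·170 + 0.3·390 + 0.48·370 = 332
CE = (332)² = 110224
Risk premium = EV − CE = 117700 − 110224 = 7476

$7,476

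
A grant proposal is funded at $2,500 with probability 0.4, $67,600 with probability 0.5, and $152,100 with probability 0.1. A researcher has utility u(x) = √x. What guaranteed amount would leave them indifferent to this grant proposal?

$35,721

E[u] = 0.4·√2500 + 0.5·√67600 + 0.1·√152100 = 0.4·50 + 0.5·260 + 0.1·390 = 189
CE = (189)² = 35721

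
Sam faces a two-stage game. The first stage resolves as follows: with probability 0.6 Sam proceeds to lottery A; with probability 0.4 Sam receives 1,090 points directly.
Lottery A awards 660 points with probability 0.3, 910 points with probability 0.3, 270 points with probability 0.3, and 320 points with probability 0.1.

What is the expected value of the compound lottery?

786.4 points

EV(A) = 0.3 × 660 + 0.3 × 910 + 0.3 × 270 + 0.1 × 320 = 198 + 273 + 81 + 32 = 584
Branch B: 1090 (certain)
Overall = 0.6 × 584 + 0.4 × 1090 = 350.4 + 436 = 786.4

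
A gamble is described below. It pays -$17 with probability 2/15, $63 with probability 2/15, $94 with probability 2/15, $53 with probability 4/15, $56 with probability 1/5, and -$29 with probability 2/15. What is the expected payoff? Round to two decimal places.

EV = 2/15 × (-17) + 2/15 × 63 + 2/15 × 94 + 4/15 × 53 + 1/5 × 56 + 2/15 × (-29) = -2.2667 + 8.4 + 12.5333 + 14.1333 + 11.2 − 3.8667 = 40.1333

$40.13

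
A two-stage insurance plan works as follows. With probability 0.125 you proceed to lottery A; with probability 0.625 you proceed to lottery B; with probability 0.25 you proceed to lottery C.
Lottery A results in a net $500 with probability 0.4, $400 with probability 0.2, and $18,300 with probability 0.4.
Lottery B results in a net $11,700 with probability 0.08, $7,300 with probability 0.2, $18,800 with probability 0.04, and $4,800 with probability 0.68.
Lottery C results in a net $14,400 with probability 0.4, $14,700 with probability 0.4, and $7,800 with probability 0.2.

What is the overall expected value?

$8,257.50

EV(A) = 0.4 × 500 + 0.2 × 400 + 0.4 × 18300 = 200 + 80 + 7320 = 7600
EV(B) = 0.08 × 11700 + 0.2 × 7300 + 0.04 × 18800 + 0.68 × 4800 = 936 + 1460 + 752 + 3264 = 6412
EV(C) = 0.4 × 14400 + 0.4 × 14700 + 0.2 × 7800 = 5760 + 5880 + 1560 = 13200
Overall = 0.125 × 7600 + 0.625 × 6412 + 0.25 × 13200 = 950 + 4007.5 + 3300 = 8257.5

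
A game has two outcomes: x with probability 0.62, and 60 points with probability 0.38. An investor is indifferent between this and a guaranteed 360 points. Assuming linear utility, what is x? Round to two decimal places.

x = 543.87 points

0.62·x + 0.38·60 = 360
0.62·x = 360 − 22.8 = 337.2
x = 337.2 / 0.62 = 543.8710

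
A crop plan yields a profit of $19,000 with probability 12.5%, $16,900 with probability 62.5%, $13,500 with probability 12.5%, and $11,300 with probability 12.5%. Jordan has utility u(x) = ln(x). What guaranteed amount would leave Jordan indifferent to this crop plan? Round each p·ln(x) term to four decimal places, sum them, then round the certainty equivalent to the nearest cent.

E[u] = 0.125·ln(19000) + 0.625·ln(16900) + 0.125·ln(13500) + 0.125·ln(11300) = 1.2315 + 6.0844 + 1.1888 + 1.1666 = 9.6713
CE = e^9.6713 ≈ 15855.95

$15,855.95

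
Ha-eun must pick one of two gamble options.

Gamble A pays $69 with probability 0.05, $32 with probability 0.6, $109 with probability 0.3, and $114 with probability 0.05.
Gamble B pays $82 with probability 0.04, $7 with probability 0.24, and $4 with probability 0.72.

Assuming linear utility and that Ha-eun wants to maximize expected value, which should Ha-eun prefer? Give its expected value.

Gamble A = 0.05 × 69 + 0.6 × 32 + 0.3 × 109 + 0.05 × 114 = 3.45 + 19.2 + 32.7 + 5.7 = 61.05
Gamble B = 0.04 × 82 + 0.24 × 7 + 0.72 × 4 = 3.28 + 1.68 + 2.88 = 7.84

Gamble A ($61.05)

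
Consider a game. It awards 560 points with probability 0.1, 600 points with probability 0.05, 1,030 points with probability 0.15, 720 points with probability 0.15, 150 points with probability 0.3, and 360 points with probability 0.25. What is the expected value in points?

EV = 0.1 × 560 + 0.05 × 600 + 0.15 × 1030 + 0.15 × 720 + 0.3 × 150 + 0.25 × 360 = 56 + 30 + 154.5 + 108 + 45 + 90 = 483.5

483.5 points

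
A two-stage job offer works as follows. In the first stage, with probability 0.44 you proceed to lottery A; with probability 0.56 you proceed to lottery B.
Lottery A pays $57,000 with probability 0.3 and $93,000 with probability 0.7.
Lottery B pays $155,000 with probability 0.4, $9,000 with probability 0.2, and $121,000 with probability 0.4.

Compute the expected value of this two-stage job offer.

EV(A) = 0.3 × 57000 + 0.7 × 93000 = 17100 + 65100 = 82200
EV(B) = 0.4 × 155000 + 0.2 × 9000 + 0.4 × 121000 = 62000 + 1800 + 48400 = 112200
Overall = 0.44 × 82200 + 0.56 × 112200 = 36168 + 62832 = 99000

$99,000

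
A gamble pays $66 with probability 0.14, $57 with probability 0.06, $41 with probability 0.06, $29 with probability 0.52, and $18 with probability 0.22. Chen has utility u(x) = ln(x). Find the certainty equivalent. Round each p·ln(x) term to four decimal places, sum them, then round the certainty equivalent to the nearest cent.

$31.15

E[u] = 0.14·ln(66) + 0.06·ln(57) + 0.06·ln(41) + 0.52·ln(29) + 0.22·ln(18) = 0.5866 + 0.2426 + 0.2228 + 1.7510 + 0.6359 = 3.4389
CE = e^3.4389 ≈ 31.15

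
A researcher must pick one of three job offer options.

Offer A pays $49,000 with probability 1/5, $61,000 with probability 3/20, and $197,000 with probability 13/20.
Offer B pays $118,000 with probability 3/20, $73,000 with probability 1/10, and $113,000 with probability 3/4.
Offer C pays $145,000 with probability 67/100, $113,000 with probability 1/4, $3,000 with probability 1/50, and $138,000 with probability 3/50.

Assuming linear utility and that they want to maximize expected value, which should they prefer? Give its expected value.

Offer A ($147,000)

Offer A = 1/5 × 49000 + 3/20 × 61000 + 13/20 × 197000 = 9800 + 9150 + 128050 = 147000
Offer B = 3/20 × 118000 + 1/10 × 73000 + 3/4 × 113000 = 17700 + 7300 + 84750 = 109750
Offer C = 67/100 × 145000 + 1/4 × 113000 + 1/50 × 3000 + 3/50 × 138000 = 97150 + 28250 + 60 + 8280 = 133740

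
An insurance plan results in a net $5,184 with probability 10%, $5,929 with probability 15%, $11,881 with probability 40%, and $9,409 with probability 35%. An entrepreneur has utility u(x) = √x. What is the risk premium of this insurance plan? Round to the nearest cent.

$179.61

E[u] = 0.1·√5184 + 0.15·√5929 + 0.4·√11881 + 0.35·√9409 = 0.1·72 + 0.15·77 + 0.4·109 + 0.35·97 = 96.3
CE = (96.3)² = 9273.69
Risk premium = EV − CE = 9453.3 − 9273.69 = 179.61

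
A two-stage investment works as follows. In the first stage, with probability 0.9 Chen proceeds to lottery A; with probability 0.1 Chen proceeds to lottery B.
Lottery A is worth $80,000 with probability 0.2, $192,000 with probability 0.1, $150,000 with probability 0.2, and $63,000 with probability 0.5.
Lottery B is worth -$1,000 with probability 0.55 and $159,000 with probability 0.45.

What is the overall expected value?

EV(A) = 0.2 × 80000 + 0.1 × 192000 + 0.2 × 150000 + 0.5 × 63000 = 16000 + 19200 + 30000 + 31500 = 96700
EV(B) = 0.55 × (-1000) + 0.45 × 159000 = -550 + 71550 = 71000
Overall = 0.9 × 96700 + 0.1 × 71000 = 87030 + 7100 = 94130

$94,130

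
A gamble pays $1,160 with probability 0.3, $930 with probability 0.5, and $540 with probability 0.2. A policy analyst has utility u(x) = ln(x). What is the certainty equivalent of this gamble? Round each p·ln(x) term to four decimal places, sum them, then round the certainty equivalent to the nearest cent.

$891.41

E[u] = 0.3·ln(1160) + 0.5·ln(930) + 0.2·ln(540) = 2.1169 + 3.4176 + 1.2583 = 6.7928
CE = e^6.7928 ≈ 891.41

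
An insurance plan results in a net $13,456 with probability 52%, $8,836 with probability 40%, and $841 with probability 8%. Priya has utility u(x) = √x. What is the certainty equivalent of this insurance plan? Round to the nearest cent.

$10,048.06

E[u] = 0.52·√13456 + 0.4·√8836 + 0.08·√841 = 0.52·116 + 0.4·94 + 0.08·29 = 100.24
CE = (100.24)² = 10048.0576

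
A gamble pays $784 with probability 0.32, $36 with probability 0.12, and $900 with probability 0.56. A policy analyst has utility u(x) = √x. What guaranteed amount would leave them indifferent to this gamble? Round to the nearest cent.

$701.19

E[u] = 0.32·√784 + 0.12·√36 + 0.56·√900 = 0.32·28 + 0.12·6 + 0.56·30 = 26.48
CE = (26.48)² = 701.1904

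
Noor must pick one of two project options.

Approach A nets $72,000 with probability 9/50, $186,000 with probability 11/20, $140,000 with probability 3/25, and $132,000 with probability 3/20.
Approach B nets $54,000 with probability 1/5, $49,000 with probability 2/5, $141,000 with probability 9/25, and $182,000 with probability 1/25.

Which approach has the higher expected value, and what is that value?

Approach A = 9/50 × 72000 + 11/20 × 186000 + 3/25 × 140000 + 3/20 × 132000 = 12960 + 102300 + 16800 + 19800 = 151860
Approach B = 1/5 × 54000 + 2/5 × 49000 + 9/25 × 141000 + 1/25 × 182000 = 10800 + 19600 + 50760 + 7280 = 88440

Approach A ($151,860)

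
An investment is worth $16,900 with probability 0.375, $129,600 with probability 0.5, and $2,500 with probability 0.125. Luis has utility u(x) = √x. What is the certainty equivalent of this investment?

E[u] = 0.375·√16900 + 0.5·√129600 + 0.125·√2500 = 0.375·130 + 0.5·360 + 0.125·50 = 235
CE = (235)² = 55225

$55,225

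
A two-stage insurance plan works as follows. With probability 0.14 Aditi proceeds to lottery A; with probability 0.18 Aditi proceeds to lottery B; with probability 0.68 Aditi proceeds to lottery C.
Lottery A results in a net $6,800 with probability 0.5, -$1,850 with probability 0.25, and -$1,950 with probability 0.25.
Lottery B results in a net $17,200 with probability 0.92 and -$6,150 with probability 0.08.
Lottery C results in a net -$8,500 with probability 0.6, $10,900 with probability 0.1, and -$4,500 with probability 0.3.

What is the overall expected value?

EV(A) = 0.5 × 6800 + 0.25 × (-1850) + 0.25 × (-1950) = 3400 − 462.5 − 487.5 = 2450
EV(B) = 0.92 × 17200 + 0.08 × (-6150) = 15824 − 492 = 15332
EV(C) = 0.6 × (-8500) + 0.1 × 10900 + 0.3 × (-4500) = -5100 + 1090 − 1350 = -5360
Overall = 0.14 × 2450 + 0.18 × 15332 + 0.68 × (-5360) = 343 + 2759.76 − 3644.8 = -542.04

-$542.04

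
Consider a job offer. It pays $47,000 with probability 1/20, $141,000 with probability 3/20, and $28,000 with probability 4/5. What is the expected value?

EV = 1/20 × 47000 + 3/20 × 141000 + 4/5 × 28000 = 2350 + 21150 + 22400 = 45900

$45,900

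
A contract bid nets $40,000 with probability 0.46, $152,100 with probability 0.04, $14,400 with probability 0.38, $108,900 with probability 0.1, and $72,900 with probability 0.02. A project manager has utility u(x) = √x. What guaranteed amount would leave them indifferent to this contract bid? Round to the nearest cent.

$36,710.56

E[u] = 0.46·√40000 + 0.04·√152100 + 0.38·√14400 + 0.1·√108900 + 0.02·√72900 = 0.46·200 + 0.04·390 + 0.38·120 + 0.1·330 + 0.02·270 = 191.6
CE = (191.6)² = 36710.56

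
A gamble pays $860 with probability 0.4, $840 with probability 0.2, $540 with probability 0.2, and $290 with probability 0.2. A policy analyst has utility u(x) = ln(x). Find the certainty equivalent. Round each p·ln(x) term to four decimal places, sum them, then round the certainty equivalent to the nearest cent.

$627.54

E[u] = 0.4·ln(860) + 0.2·ln(840) + 0.2·ln(540) + 0.2·ln(290) = 2.7028 + 1.3467 + 1.2583 + 1.1340 = 6.4418
CE = e^6.4418 ≈ 627.54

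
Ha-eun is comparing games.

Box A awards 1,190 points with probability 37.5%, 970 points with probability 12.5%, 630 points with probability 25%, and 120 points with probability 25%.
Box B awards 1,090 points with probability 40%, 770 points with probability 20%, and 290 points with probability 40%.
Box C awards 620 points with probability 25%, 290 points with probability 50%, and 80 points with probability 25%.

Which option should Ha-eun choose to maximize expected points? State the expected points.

Box A (755 points)

Box A = 0.375 × 1190 + 0.125 × 970 + 0.25 × 630 + 0.25 × 120 = 446.25 + 121.25 + 157.5 + 30 = 755
Box B = 0.4 × 1090 + 0.2 × 770 + 0.4 × 290 = 436 + 154 + 116 = 706
Box C = 0.25 × 620 + 0.5 × 290 + 0.25 × 80 = 155 + 145 + 20 = 320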